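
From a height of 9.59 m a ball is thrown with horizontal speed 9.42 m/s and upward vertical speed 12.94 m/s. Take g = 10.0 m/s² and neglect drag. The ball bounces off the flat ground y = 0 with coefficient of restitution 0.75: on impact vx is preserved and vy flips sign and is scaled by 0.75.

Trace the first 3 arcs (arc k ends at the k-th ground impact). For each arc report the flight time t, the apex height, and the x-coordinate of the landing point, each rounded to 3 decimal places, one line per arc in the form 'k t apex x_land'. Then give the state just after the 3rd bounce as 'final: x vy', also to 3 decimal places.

Arc 1: start y=9.590, vy=12.940 → t=3.189, apex=17.962, x_land=30.044, impact vy=-18.954
  bounce: vy ← 0.75·18.954 = 14.215
Arc 2: start y=0.000, vy=14.215 → t=2.843, apex=10.104, x_land=56.825, impact vy=-14.215
  bounce: vy ← 0.75·14.215 = 10.661
Arc 3: start y=0.000, vy=10.661 → t=2.132, apex=5.683, x_land=76.912, impact vy=-10.661
  bounce: vy ← 0.75·10.661 = 7.996

1 3.189 17.962 30.044
2 2.843 10.104 56.825
3 2.132 5.683 76.912
final: 76.912 7.996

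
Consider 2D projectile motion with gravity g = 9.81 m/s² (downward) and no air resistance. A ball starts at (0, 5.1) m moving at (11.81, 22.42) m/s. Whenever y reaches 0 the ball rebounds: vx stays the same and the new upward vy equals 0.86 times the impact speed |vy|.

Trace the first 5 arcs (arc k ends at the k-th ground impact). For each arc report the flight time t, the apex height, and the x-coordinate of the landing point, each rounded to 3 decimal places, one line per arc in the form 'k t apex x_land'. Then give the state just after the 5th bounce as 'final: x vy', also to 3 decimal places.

1 4.788 30.720 56.546
2 4.304 22.720 107.382
3 3.702 16.804 151.100
4 3.184 12.428 188.698
5 2.738 9.192 221.032
final: 221.032 11.549

Arc 1: start y=5.100, vy=22.420 → t=4.788, apex=30.720, x_land=56.546, impact vy=-24.550
  bounce: vy ← 0.86·24.550 = 21.113
Arc 2: start y=0.000, vy=21.113 → t=4.304, apex=22.720, x_land=107.382, impact vy=-21.113
  bounce: vy ← 0.86·21.113 = 18.157
Arc 3: start y=0.000, vy=18.157 → t=3.702, apex=16.804, x_land=151.100, impact vy=-18.157
  bounce: vy ← 0.86·18.157 = 15.615
Arc 4: start y=0.000, vy=15.615 → t=3.184, apex=12.428, x_land=188.698, impact vy=-15.615
  bounce: vy ← 0.86·15.615 = 13.429
Arc 5: start y=0.000, vy=13.429 → t=2.738, apex=9.192, x_land=221.032, impact vy=-13.429
  bounce: vy ← 0.86·13.429 = 11.549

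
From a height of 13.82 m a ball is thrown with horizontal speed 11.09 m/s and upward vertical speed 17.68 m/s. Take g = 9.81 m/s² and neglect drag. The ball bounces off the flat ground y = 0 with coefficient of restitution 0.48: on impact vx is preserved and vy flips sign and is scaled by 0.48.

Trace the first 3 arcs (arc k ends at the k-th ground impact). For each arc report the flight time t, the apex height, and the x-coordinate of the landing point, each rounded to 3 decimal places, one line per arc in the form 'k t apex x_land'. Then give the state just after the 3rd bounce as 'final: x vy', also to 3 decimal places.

1 4.265 29.752 47.300
2 2.364 6.855 73.520
3 1.135 1.579 86.106
final: 86.106 2.672

Arc 1: start y=13.820, vy=17.680 → t=4.265, apex=29.752, x_land=47.300, impact vy=-24.161
  bounce: vy ← 0.48·24.161 = 11.597
Arc 2: start y=0.000, vy=11.597 → t=2.364, apex=6.855, x_land=73.520, impact vy=-11.597
  bounce: vy ← 0.48·11.597 = 5.567
Arc 3: start y=0.000, vy=5.567 → t=1.135, apex=1.579, x_land=86.106, impact vy=-5.567
  bounce: vy ← 0.48·5.567 = 2.672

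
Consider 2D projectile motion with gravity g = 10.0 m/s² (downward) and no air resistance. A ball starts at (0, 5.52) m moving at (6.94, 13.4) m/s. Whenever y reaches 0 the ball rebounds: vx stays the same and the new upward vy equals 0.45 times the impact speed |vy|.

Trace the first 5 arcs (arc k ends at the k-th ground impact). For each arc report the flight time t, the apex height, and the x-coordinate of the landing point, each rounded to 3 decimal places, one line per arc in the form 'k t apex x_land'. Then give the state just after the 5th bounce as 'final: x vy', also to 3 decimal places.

1 3.043 14.498 21.117
2 1.533 2.936 31.753
3 0.690 0.595 36.539
4 0.310 0.120 38.693
5 0.140 0.024 39.662
final: 39.662 0.314

Arc 1: start y=5.520, vy=13.400 → t=3.043, apex=14.498, x_land=21.117, impact vy=-17.028
  bounce: vy ← 0.45·17.028 = 7.663
Arc 2: start y=0.000, vy=7.663 → t=1.533, apex=2.936, x_land=31.753, impact vy=-7.663
  bounce: vy ← 0.45·7.663 = 3.448
Arc 3: start y=0.000, vy=3.448 → t=0.690, apex=0.595, x_land=36.539, impact vy=-3.448
  bounce: vy ← 0.45·3.448 = 1.552
Arc 4: start y=0.000, vy=1.552 → t=0.310, apex=0.120, x_land=38.693, impact vy=-1.552
  bounce: vy ← 0.45·1.552 = 0.698
Arc 5: start y=0.000, vy=0.698 → t=0.140, apex=0.024, x_land=39.662, impact vy=-0.698
  bounce: vy ← 0.45·0.698 = 0.314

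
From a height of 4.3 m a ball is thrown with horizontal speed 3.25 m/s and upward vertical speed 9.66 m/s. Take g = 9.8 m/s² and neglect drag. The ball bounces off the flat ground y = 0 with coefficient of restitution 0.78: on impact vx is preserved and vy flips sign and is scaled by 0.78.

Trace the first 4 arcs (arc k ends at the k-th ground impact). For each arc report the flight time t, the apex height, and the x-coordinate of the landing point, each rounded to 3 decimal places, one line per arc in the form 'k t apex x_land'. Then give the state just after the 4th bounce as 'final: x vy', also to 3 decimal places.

Arc 1: start y=4.300, vy=9.660 → t=2.346, apex=9.061, x_land=7.623, impact vy=-13.326
  bounce: vy ← 0.78·13.326 = 10.395
Arc 2: start y=0.000, vy=10.395 → t=2.121, apex=5.513, x_land=14.517, impact vy=-10.395
  bounce: vy ← 0.78·10.395 = 8.108
Arc 3: start y=0.000, vy=8.108 → t=1.655, apex=3.354, x_land=19.895, impact vy=-8.108
  bounce: vy ← 0.78·8.108 = 6.324
Arc 4: start y=0.000, vy=6.324 → t=1.291, apex=2.041, x_land=24.090, impact vy=-6.324
  bounce: vy ← 0.78·6.324 = 4.933

1 2.346 9.061 7.623
2 2.121 5.513 14.517
3 1.655 3.354 19.895
4 1.291 2.041 24.090
final: 24.090 4.933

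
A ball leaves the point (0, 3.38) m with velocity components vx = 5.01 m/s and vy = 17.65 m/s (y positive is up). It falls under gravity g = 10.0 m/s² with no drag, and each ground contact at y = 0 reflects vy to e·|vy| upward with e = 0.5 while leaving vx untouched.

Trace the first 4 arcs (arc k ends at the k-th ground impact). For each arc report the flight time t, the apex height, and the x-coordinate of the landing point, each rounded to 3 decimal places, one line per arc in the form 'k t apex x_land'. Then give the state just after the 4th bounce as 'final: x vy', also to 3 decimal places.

Arc 1: start y=3.380, vy=17.650 → t=3.712, apex=18.956, x_land=18.598, impact vy=-19.471
  bounce: vy ← 0.5·19.471 = 9.736
Arc 2: start y=0.000, vy=9.736 → t=1.947, apex=4.739, x_land=28.353, impact vy=-9.736
  bounce: vy ← 0.5·9.736 = 4.868
Arc 3: start y=0.000, vy=4.868 → t=0.974, apex=1.185, x_land=33.230, impact vy=-4.868
  bounce: vy ← 0.5·4.868 = 2.434
Arc 4: start y=0.000, vy=2.434 → t=0.487, apex=0.296, x_land=35.669, impact vy=-2.434
  bounce: vy ← 0.5·2.434 = 1.217

1 3.712 18.956 18.598
2 1.947 4.739 28.353
3 0.974 1.185 33.230
4 0.487 0.296 35.669
final: 35.669 1.217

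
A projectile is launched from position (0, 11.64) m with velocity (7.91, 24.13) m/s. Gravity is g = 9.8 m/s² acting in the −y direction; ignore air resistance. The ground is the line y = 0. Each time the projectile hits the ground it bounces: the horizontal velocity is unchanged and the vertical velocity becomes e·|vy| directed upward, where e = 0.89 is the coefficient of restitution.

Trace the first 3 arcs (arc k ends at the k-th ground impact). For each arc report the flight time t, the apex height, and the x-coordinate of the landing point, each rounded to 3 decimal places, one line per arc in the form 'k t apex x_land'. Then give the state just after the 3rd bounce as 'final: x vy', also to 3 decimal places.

1 5.367 41.347 42.454
2 5.171 32.751 83.353
3 4.602 25.942 119.754
final: 119.754 20.069

Arc 1: start y=11.640, vy=24.130 → t=5.367, apex=41.347, x_land=42.454, impact vy=-28.468
  bounce: vy ← 0.89·28.468 = 25.336
Arc 2: start y=0.000, vy=25.336 → t=5.171, apex=32.751, x_land=83.353, impact vy=-25.336
  bounce: vy ← 0.89·25.336 = 22.549
Arc 3: start y=0.000, vy=22.549 → t=4.602, apex=25.942, x_land=119.754, impact vy=-22.549
  bounce: vy ← 0.89·22.549 = 20.069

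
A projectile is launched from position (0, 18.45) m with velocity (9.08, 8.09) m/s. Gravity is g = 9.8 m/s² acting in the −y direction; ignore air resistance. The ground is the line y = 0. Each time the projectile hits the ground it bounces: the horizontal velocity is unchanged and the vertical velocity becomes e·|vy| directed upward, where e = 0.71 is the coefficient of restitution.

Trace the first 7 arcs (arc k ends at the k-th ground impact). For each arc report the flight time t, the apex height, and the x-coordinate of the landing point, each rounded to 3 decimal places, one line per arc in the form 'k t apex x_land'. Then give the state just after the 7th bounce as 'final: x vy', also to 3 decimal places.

1 2.934 21.789 26.643
2 2.994 10.984 53.832
3 2.126 5.537 73.137
4 1.509 2.791 86.843
5 1.072 1.407 96.574
6 0.761 0.709 103.483
7 0.540 0.358 108.389
final: 108.389 1.880

Arc 1: start y=18.450, vy=8.090 → t=2.934, apex=21.789, x_land=26.643, impact vy=-20.666
  bounce: vy ← 0.71·20.666 = 14.673
Arc 2: start y=0.000, vy=14.673 → t=2.994, apex=10.984, x_land=53.832, impact vy=-14.673
  bounce: vy ← 0.71·14.673 = 10.418
Arc 3: start y=0.000, vy=10.418 → t=2.126, apex=5.537, x_land=73.137, impact vy=-10.418
  bounce: vy ← 0.71·10.418 = 7.396
Arc 4: start y=0.000, vy=7.396 → t=1.509, apex=2.791, x_land=86.843, impact vy=-7.396
  bounce: vy ← 0.71·7.396 = 5.251
Arc 5: start y=0.000, vy=5.251 → t=1.072, apex=1.407, x_land=96.574, impact vy=-5.251
  bounce: vy ← 0.71·5.251 = 3.729
Arc 6: start y=0.000, vy=3.729 → t=0.761, apex=0.709, x_land=103.483, impact vy=-3.729
  bounce: vy ← 0.71·3.729 = 2.647
Arc 7: start y=0.000, vy=2.647 → t=0.540, apex=0.358, x_land=108.389, impact vy=-2.647
  bounce: vy ← 0.71·2.647 = 1.880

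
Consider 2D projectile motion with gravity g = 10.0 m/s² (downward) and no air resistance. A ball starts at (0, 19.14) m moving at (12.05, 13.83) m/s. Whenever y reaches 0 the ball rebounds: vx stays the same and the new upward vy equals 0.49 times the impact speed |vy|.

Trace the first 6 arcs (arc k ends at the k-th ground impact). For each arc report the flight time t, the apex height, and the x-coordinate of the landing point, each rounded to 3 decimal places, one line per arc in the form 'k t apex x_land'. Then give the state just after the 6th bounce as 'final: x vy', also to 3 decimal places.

Arc 1: start y=19.140, vy=13.830 → t=3.779, apex=28.703, x_land=45.537, impact vy=-23.960
  bounce: vy ← 0.49·23.960 = 11.740
Arc 2: start y=0.000, vy=11.740 → t=2.348, apex=6.892, x_land=73.831, impact vy=-11.740
  bounce: vy ← 0.49·11.740 = 5.753
Arc 3: start y=0.000, vy=5.753 → t=1.151, apex=1.655, x_land=87.695, impact vy=-5.753
  bounce: vy ← 0.49·5.753 = 2.819
Arc 4: start y=0.000, vy=2.819 → t=0.564, apex=0.397, x_land=94.488, impact vy=-2.819
  bounce: vy ← 0.49·2.819 = 1.381
Arc 5: start y=0.000, vy=1.381 → t=0.276, apex=0.095, x_land=97.817, impact vy=-1.381
  bounce: vy ← 0.49·1.381 = 0.677
Arc 6: start y=0.000, vy=0.677 → t=0.135, apex=0.023, x_land=99.448, impact vy=-0.677
  bounce: vy ← 0.49·0.677 = 0.332

1 3.779 28.703 45.537
2 2.348 6.892 73.831
3 1.151 1.655 87.695
4 0.564 0.397 94.488
5 0.276 0.095 97.817
6 0.135 0.023 99.448
final: 99.448 0.332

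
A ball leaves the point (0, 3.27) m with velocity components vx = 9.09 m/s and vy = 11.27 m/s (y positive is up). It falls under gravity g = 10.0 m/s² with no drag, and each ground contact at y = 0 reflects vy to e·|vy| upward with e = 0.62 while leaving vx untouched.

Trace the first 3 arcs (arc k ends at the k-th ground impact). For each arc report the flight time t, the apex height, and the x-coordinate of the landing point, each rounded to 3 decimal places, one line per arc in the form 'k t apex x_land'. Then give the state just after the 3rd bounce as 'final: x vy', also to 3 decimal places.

Arc 1: start y=3.270, vy=11.270 → t=2.514, apex=9.621, x_land=22.853, impact vy=-13.871
  bounce: vy ← 0.62·13.871 = 8.600
Arc 2: start y=0.000, vy=8.600 → t=1.720, apex=3.698, x_land=38.489, impact vy=-8.600
  bounce: vy ← 0.62·8.600 = 5.332
Arc 3: start y=0.000, vy=5.332 → t=1.066, apex=1.422, x_land=48.182, impact vy=-5.332
  bounce: vy ← 0.62·5.332 = 3.306

1 2.514 9.621 22.853
2 1.720 3.698 38.489
3 1.066 1.422 48.182
final: 48.182 3.306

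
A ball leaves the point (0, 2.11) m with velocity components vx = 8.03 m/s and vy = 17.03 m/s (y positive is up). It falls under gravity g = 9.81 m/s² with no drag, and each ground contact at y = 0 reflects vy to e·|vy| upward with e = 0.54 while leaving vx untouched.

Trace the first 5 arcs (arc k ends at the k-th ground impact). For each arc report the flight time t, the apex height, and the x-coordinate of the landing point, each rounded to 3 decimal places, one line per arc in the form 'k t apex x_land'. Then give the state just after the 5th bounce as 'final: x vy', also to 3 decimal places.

1 3.592 16.892 28.842
2 2.004 4.926 44.935
3 1.082 1.436 53.626
4 0.584 0.419 58.319
5 0.316 0.122 60.853
final: 60.853 0.836

Arc 1: start y=2.110, vy=17.030 → t=3.592, apex=16.892, x_land=28.842, impact vy=-18.205
  bounce: vy ← 0.54·18.205 = 9.831
Arc 2: start y=0.000, vy=9.831 → t=2.004, apex=4.926, x_land=44.935, impact vy=-9.831
  bounce: vy ← 0.54·9.831 = 5.309
Arc 3: start y=0.000, vy=5.309 → t=1.082, apex=1.436, x_land=53.626, impact vy=-5.309
  bounce: vy ← 0.54·5.309 = 2.867
Arc 4: start y=0.000, vy=2.867 → t=0.584, apex=0.419, x_land=58.319, impact vy=-2.867
  bounce: vy ← 0.54·2.867 = 1.548
Arc 5: start y=0.000, vy=1.548 → t=0.316, apex=0.122, x_land=60.853, impact vy=-1.548
  bounce: vy ← 0.54·1.548 = 0.836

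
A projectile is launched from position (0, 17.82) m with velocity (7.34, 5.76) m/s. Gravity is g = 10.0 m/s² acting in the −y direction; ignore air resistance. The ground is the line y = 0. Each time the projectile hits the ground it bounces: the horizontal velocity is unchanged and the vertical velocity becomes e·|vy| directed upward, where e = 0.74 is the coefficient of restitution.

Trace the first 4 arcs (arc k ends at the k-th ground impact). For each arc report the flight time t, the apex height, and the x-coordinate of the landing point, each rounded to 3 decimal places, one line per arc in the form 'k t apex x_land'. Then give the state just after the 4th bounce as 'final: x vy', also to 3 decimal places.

Arc 1: start y=17.820, vy=5.760 → t=2.550, apex=19.479, x_land=18.715, impact vy=-19.738
  bounce: vy ← 0.74·19.738 = 14.606
Arc 2: start y=0.000, vy=14.606 → t=2.921, apex=10.667, x_land=40.157, impact vy=-14.606
  bounce: vy ← 0.74·14.606 = 10.808
Arc 3: start y=0.000, vy=10.808 → t=2.162, apex=5.841, x_land=56.024, impact vy=-10.808
  bounce: vy ← 0.74·10.808 = 7.998
Arc 4: start y=0.000, vy=7.998 → t=1.600, apex=3.199, x_land=67.765, impact vy=-7.998
  bounce: vy ← 0.74·7.998 = 5.919

1 2.550 19.479 18.715
2 2.921 10.667 40.157
3 2.162 5.841 56.024
4 1.600 3.199 67.765
final: 67.765 5.919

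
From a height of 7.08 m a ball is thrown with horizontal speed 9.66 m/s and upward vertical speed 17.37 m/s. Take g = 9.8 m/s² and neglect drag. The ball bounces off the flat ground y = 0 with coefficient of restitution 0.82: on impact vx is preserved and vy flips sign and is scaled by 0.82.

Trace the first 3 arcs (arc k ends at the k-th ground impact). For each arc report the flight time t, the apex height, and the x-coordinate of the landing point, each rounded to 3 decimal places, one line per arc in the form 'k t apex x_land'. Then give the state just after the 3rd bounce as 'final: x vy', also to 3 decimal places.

1 3.914 22.474 37.810
2 3.512 15.111 71.738
3 2.880 10.161 99.559
final: 99.559 11.572

Arc 1: start y=7.080, vy=17.370 → t=3.914, apex=22.474, x_land=37.810, impact vy=-20.988
  bounce: vy ← 0.82·20.988 = 17.210
Arc 2: start y=0.000, vy=17.210 → t=3.512, apex=15.111, x_land=71.738, impact vy=-17.210
  bounce: vy ← 0.82·17.210 = 14.112
Arc 3: start y=0.000, vy=14.112 → t=2.880, apex=10.161, x_land=99.559, impact vy=-14.112
  bounce: vy ← 0.82·14.112 = 11.572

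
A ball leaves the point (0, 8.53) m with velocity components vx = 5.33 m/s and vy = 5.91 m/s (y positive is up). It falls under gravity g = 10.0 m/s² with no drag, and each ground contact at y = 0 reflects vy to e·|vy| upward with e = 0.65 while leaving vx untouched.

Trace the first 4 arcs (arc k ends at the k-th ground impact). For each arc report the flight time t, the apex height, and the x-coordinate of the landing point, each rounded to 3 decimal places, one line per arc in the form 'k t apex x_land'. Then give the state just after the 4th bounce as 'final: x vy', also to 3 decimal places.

Arc 1: start y=8.530, vy=5.910 → t=2.025, apex=10.276, x_land=10.791, impact vy=-14.336
  bounce: vy ← 0.65·14.336 = 9.319
Arc 2: start y=0.000, vy=9.319 → t=1.864, apex=4.342, x_land=20.725, impact vy=-9.319
  bounce: vy ← 0.65·9.319 = 6.057
Arc 3: start y=0.000, vy=6.057 → t=1.211, apex=1.834, x_land=27.182, impact vy=-6.057
  bounce: vy ← 0.65·6.057 = 3.937
Arc 4: start y=0.000, vy=3.937 → t=0.787, apex=0.775, x_land=31.379, impact vy=-3.937
  bounce: vy ← 0.65·3.937 = 2.559

1 2.025 10.276 10.791
2 1.864 4.342 20.725
3 1.211 1.834 27.182
4 0.787 0.775 31.379
final: 31.379 2.559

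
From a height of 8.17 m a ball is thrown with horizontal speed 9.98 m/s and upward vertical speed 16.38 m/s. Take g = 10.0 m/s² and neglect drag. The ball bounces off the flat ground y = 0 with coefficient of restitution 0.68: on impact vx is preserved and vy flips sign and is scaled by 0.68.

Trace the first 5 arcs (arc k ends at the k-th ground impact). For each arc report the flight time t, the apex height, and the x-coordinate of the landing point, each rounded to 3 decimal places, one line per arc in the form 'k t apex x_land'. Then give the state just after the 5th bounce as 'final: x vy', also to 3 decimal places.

Arc 1: start y=8.170, vy=16.380 → t=3.716, apex=21.585, x_land=37.083, impact vy=-20.777
  bounce: vy ← 0.68·20.777 = 14.129
Arc 2: start y=0.000, vy=14.129 → t=2.826, apex=9.981, x_land=65.284, impact vy=-14.129
  bounce: vy ← 0.68·14.129 = 9.608
Arc 3: start y=0.000, vy=9.608 → t=1.922, apex=4.615, x_land=84.461, impact vy=-9.608
  bounce: vy ← 0.68·9.608 = 6.533
Arc 4: start y=0.000, vy=6.533 → t=1.307, apex=2.134, x_land=97.501, impact vy=-6.533
  bounce: vy ← 0.68·6.533 = 4.443
Arc 5: start y=0.000, vy=4.443 → t=0.889, apex=0.987, x_land=106.368, impact vy=-4.443
  bounce: vy ← 0.68·4.443 = 3.021

1 3.716 21.585 37.083
2 2.826 9.981 65.284
3 1.922 4.615 84.461
4 1.307 2.134 97.501
5 0.889 0.987 106.368
final: 106.368 3.021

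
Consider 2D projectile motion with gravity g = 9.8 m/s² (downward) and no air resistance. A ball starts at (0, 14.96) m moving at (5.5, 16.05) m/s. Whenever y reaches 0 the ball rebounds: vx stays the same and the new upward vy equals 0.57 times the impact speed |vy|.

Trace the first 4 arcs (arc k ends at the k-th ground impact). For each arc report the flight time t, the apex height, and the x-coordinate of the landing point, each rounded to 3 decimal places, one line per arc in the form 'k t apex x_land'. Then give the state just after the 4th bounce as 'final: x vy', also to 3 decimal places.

Arc 1: start y=14.960, vy=16.050 → t=4.033, apex=28.103, x_land=22.179, impact vy=-23.470
  bounce: vy ← 0.57·23.470 = 13.378
Arc 2: start y=0.000, vy=13.378 → t=2.730, apex=9.131, x_land=37.195, impact vy=-13.378
  bounce: vy ← 0.57·13.378 = 7.625
Arc 3: start y=0.000, vy=7.625 → t=1.556, apex=2.967, x_land=45.754, impact vy=-7.625
  bounce: vy ← 0.57·7.625 = 4.346
Arc 4: start y=0.000, vy=4.346 → t=0.887, apex=0.964, x_land=50.633, impact vy=-4.346
  bounce: vy ← 0.57·4.346 = 2.477

1 4.033 28.103 22.179
2 2.730 9.131 37.195
3 1.556 2.967 45.754
4 0.887 0.964 50.633
final: 50.633 2.477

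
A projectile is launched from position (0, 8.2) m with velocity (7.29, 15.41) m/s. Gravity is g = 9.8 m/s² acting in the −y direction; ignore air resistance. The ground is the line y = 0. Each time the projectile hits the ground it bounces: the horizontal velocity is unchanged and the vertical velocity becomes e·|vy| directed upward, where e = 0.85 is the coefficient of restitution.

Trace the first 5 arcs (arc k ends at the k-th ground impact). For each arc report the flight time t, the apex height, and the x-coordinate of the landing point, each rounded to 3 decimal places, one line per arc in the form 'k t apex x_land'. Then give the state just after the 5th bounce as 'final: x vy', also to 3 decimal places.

1 3.609 20.316 26.307
2 3.462 14.678 51.541
3 2.942 10.605 72.991
4 2.501 7.662 91.223
5 2.126 5.536 106.720
final: 106.720 8.854

Arc 1: start y=8.200, vy=15.410 → t=3.609, apex=20.316, x_land=26.307, impact vy=-19.955
  bounce: vy ← 0.85·19.955 = 16.961
Arc 2: start y=0.000, vy=16.961 → t=3.462, apex=14.678, x_land=51.541, impact vy=-16.961
  bounce: vy ← 0.85·16.961 = 14.417
Arc 3: start y=0.000, vy=14.417 → t=2.942, apex=10.605, x_land=72.991, impact vy=-14.417
  bounce: vy ← 0.85·14.417 = 12.255
Arc 4: start y=0.000, vy=12.255 → t=2.501, apex=7.662, x_land=91.223, impact vy=-12.255
  bounce: vy ← 0.85·12.255 = 10.416
Arc 5: start y=0.000, vy=10.416 → t=2.126, apex=5.536, x_land=106.720, impact vy=-10.416
  bounce: vy ← 0.85·10.416 = 8.854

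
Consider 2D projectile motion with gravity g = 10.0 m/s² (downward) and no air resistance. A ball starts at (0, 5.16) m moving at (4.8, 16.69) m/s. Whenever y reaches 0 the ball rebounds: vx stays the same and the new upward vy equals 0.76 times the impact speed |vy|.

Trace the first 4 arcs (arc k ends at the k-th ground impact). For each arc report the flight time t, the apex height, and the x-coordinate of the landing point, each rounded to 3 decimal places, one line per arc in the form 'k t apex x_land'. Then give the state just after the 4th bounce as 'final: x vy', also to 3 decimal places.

Arc 1: start y=5.160, vy=16.690 → t=3.623, apex=19.088, x_land=17.390, impact vy=-19.539
  bounce: vy ← 0.76·19.539 = 14.849
Arc 2: start y=0.000, vy=14.849 → t=2.970, apex=11.025, x_land=31.645, impact vy=-14.849
  bounce: vy ← 0.76·14.849 = 11.285
Arc 3: start y=0.000, vy=11.285 → t=2.257, apex=6.368, x_land=42.479, impact vy=-11.285
  bounce: vy ← 0.76·11.285 = 8.577
Arc 4: start y=0.000, vy=8.577 → t=1.715, apex=3.678, x_land=50.713, impact vy=-8.577
  bounce: vy ← 0.76·8.577 = 6.518

1 3.623 19.088 17.390
2 2.970 11.025 31.645
3 2.257 6.368 42.479
4 1.715 3.678 50.713
final: 50.713 6.518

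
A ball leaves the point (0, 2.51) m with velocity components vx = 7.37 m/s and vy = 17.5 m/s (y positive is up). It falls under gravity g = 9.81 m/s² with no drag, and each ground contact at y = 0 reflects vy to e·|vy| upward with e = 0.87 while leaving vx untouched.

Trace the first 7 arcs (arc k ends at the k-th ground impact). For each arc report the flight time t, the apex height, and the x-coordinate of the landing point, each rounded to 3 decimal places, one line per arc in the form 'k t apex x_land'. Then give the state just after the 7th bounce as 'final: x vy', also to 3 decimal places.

Arc 1: start y=2.510, vy=17.500 → t=3.706, apex=18.119, x_land=27.312, impact vy=-18.855
  bounce: vy ← 0.87·18.855 = 16.404
Arc 2: start y=0.000, vy=16.404 → t=3.344, apex=13.714, x_land=51.959, impact vy=-16.404
  bounce: vy ← 0.87·16.404 = 14.271
Arc 3: start y=0.000, vy=14.271 → t=2.909, apex=10.380, x_land=73.402, impact vy=-14.271
  bounce: vy ← 0.87·14.271 = 12.416
Arc 4: start y=0.000, vy=12.416 → t=2.531, apex=7.857, x_land=92.058, impact vy=-12.416
  bounce: vy ← 0.87·12.416 = 10.802
Arc 5: start y=0.000, vy=10.802 → t=2.202, apex=5.947, x_land=108.288, impact vy=-10.802
  bounce: vy ← 0.87·10.802 = 9.398
Arc 6: start y=0.000, vy=9.398 → t=1.916, apex=4.501, x_land=122.408, impact vy=-9.398
  bounce: vy ← 0.87·9.398 = 8.176
Arc 7: start y=0.000, vy=8.176 → t=1.667, apex=3.407, x_land=134.693, impact vy=-8.176
  bounce: vy ← 0.87·8.176 = 7.113

1 3.706 18.119 27.312
2 3.344 13.714 51.959
3 2.909 10.380 73.402
4 2.531 7.857 92.058
5 2.202 5.947 108.288
6 1.916 4.501 122.408
7 1.667 3.407 134.693
final: 134.693 7.113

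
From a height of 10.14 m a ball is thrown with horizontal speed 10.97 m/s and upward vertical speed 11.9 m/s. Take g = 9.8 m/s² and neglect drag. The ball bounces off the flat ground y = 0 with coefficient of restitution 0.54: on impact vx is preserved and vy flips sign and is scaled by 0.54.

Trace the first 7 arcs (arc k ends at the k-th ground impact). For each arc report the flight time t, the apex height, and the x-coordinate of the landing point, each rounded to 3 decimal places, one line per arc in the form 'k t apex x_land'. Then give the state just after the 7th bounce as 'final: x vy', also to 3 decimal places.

1 3.097 17.365 33.972
2 2.033 5.064 56.275
3 1.098 1.477 68.319
4 0.593 0.431 74.823
5 0.320 0.126 78.335
6 0.173 0.037 80.231
7 0.093 0.011 81.255
final: 81.255 0.247

Arc 1: start y=10.140, vy=11.900 → t=3.097, apex=17.365, x_land=33.972, impact vy=-18.449
  bounce: vy ← 0.54·18.449 = 9.962
Arc 2: start y=0.000, vy=9.962 → t=2.033, apex=5.064, x_land=56.275, impact vy=-9.962
  bounce: vy ← 0.54·9.962 = 5.380
Arc 3: start y=0.000, vy=5.380 → t=1.098, apex=1.477, x_land=68.319, impact vy=-5.380
  bounce: vy ← 0.54·5.380 = 2.905
Arc 4: start y=0.000, vy=2.905 → t=0.593, apex=0.431, x_land=74.823, impact vy=-2.905
  bounce: vy ← 0.54·2.905 = 1.569
Arc 5: start y=0.000, vy=1.569 → t=0.320, apex=0.126, x_land=78.335, impact vy=-1.569
  bounce: vy ← 0.54·1.569 = 0.847
Arc 6: start y=0.000, vy=0.847 → t=0.173, apex=0.037, x_land=80.231, impact vy=-0.847
  bounce: vy ← 0.54·0.847 = 0.457
Arc 7: start y=0.000, vy=0.457 → t=0.093, apex=0.011, x_land=81.255, impact vy=-0.457
  bounce: vy ← 0.54·0.457 = 0.247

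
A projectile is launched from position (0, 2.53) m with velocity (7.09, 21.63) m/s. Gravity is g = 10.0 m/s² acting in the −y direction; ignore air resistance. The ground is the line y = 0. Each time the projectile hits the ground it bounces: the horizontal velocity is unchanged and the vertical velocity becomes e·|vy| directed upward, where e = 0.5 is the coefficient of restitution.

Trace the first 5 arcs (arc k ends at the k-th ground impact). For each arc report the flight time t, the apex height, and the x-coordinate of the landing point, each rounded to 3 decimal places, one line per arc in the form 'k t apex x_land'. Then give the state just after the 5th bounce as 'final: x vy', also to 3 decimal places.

Arc 1: start y=2.530, vy=21.630 → t=4.440, apex=25.923, x_land=31.479, impact vy=-22.770
  bounce: vy ← 0.5·22.770 = 11.385
Arc 2: start y=0.000, vy=11.385 → t=2.277, apex=6.481, x_land=47.623, impact vy=-11.385
  bounce: vy ← 0.5·11.385 = 5.692
Arc 3: start y=0.000, vy=5.692 → t=1.138, apex=1.620, x_land=55.695, impact vy=-5.692
  bounce: vy ← 0.5·5.692 = 2.846
Arc 4: start y=0.000, vy=2.846 → t=0.569, apex=0.405, x_land=59.731, impact vy=-2.846
  bounce: vy ← 0.5·2.846 = 1.423
Arc 5: start y=0.000, vy=1.423 → t=0.285, apex=0.101, x_land=61.749, impact vy=-1.423
  bounce: vy ← 0.5·1.423 = 0.712

1 4.440 25.923 31.479
2 2.277 6.481 47.623
3 1.138 1.620 55.695
4 0.569 0.405 59.731
5 0.285 0.101 61.749
final: 61.749 0.712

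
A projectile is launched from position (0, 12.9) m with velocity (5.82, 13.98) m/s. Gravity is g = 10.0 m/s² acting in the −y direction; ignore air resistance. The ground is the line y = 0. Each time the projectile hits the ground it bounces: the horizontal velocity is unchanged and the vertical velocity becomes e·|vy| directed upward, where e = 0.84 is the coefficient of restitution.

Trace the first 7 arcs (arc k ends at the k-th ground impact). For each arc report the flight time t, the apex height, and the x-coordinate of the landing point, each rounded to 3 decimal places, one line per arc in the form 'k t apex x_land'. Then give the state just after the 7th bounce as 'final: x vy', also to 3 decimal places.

1 3.527 22.672 20.530
2 3.577 15.997 41.350
3 3.005 11.288 58.839
4 2.524 7.965 73.530
5 2.120 5.620 85.871
6 1.781 3.965 96.237
7 1.496 2.798 104.944
final: 104.944 6.284

Arc 1: start y=12.900, vy=13.980 → t=3.527, apex=22.672, x_land=20.530, impact vy=-21.294
  bounce: vy ← 0.84·21.294 = 17.887
Arc 2: start y=0.000, vy=17.887 → t=3.577, apex=15.997, x_land=41.350, impact vy=-17.887
  bounce: vy ← 0.84·17.887 = 15.025
Arc 3: start y=0.000, vy=15.025 → t=3.005, apex=11.288, x_land=58.839, impact vy=-15.025
  bounce: vy ← 0.84·15.025 = 12.621
Arc 4: start y=0.000, vy=12.621 → t=2.524, apex=7.965, x_land=73.530, impact vy=-12.621
  bounce: vy ← 0.84·12.621 = 10.602
Arc 5: start y=0.000, vy=10.602 → t=2.120, apex=5.620, x_land=85.871, impact vy=-10.602
  bounce: vy ← 0.84·10.602 = 8.905
Arc 6: start y=0.000, vy=8.905 → t=1.781, apex=3.965, x_land=96.237, impact vy=-8.905
  bounce: vy ← 0.84·8.905 = 7.481
Arc 7: start y=0.000, vy=7.481 → t=1.496, apex=2.798, x_land=104.944, impact vy=-7.481
  bounce: vy ← 0.84·7.481 = 6.284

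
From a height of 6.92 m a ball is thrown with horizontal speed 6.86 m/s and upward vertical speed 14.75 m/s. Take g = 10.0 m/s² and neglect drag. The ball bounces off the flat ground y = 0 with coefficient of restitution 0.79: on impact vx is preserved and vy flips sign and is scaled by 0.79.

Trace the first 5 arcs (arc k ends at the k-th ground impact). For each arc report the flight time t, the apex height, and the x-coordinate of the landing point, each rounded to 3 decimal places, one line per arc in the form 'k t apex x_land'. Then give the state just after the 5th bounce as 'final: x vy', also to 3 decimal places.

1 3.362 17.798 23.061
2 2.981 11.108 43.511
3 2.355 6.932 59.666
4 1.860 4.327 72.428
5 1.470 2.700 82.511
final: 82.511 5.805

Arc 1: start y=6.920, vy=14.750 → t=3.362, apex=17.798, x_land=23.061, impact vy=-18.867
  bounce: vy ← 0.79·18.867 = 14.905
Arc 2: start y=0.000, vy=14.905 → t=2.981, apex=11.108, x_land=43.511, impact vy=-14.905
  bounce: vy ← 0.79·14.905 = 11.775
Arc 3: start y=0.000, vy=11.775 → t=2.355, apex=6.932, x_land=59.666, impact vy=-11.775
  bounce: vy ← 0.79·11.775 = 9.302
Arc 4: start y=0.000, vy=9.302 → t=1.860, apex=4.327, x_land=72.428, impact vy=-9.302
  bounce: vy ← 0.79·9.302 = 7.349
Arc 5: start y=0.000, vy=7.349 → t=1.470, apex=2.700, x_land=82.511, impact vy=-7.349
  bounce: vy ← 0.79·7.349 = 5.805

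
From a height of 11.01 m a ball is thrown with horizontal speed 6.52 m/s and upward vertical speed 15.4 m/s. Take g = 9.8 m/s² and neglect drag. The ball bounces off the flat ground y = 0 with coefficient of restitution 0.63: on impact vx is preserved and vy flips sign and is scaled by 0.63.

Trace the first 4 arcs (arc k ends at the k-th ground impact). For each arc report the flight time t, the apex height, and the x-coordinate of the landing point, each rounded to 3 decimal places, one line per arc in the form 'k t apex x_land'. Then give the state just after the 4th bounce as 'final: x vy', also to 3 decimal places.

Arc 1: start y=11.010, vy=15.400 → t=3.743, apex=23.110, x_land=24.405, impact vy=-21.283
  bounce: vy ← 0.63·21.283 = 13.408
Arc 2: start y=0.000, vy=13.408 → t=2.736, apex=9.172, x_land=42.246, impact vy=-13.408
  bounce: vy ← 0.63·13.408 = 8.447
Arc 3: start y=0.000, vy=8.447 → t=1.724, apex=3.641, x_land=53.486, impact vy=-8.447
  bounce: vy ← 0.63·8.447 = 5.322
Arc 4: start y=0.000, vy=5.322 → t=1.086, apex=1.445, x_land=60.567, impact vy=-5.322
  bounce: vy ← 0.63·5.322 = 3.353

1 3.743 23.110 24.405
2 2.736 9.172 42.246
3 1.724 3.641 53.486
4 1.086 1.445 60.567
final: 60.567 3.353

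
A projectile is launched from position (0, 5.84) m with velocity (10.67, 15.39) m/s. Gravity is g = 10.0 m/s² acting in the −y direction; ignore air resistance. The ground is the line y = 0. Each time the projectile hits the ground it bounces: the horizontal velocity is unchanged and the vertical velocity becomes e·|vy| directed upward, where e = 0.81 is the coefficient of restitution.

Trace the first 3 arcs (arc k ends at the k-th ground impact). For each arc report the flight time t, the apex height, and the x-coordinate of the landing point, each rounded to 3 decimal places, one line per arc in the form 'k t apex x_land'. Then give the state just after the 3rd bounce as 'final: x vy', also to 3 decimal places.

Arc 1: start y=5.840, vy=15.390 → t=3.420, apex=17.683, x_land=36.487, impact vy=-18.806
  bounce: vy ← 0.81·18.806 = 15.233
Arc 2: start y=0.000, vy=15.233 → t=3.047, apex=11.602, x_land=68.993, impact vy=-15.233
  bounce: vy ← 0.81·15.233 = 12.338
Arc 3: start y=0.000, vy=12.338 → t=2.468, apex=7.612, x_land=95.323, impact vy=-12.338
  bounce: vy ← 0.81·12.338 = 9.994

1 3.420 17.683 36.487
2 3.047 11.602 68.993
3 2.468 7.612 95.323
final: 95.323 9.994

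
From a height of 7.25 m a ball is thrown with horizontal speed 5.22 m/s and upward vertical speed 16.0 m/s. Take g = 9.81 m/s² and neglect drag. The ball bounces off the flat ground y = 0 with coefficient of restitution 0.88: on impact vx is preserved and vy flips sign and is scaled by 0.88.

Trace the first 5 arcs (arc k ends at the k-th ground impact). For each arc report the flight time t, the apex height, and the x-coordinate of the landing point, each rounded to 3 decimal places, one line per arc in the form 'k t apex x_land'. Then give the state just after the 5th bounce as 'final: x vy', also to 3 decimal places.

1 3.665 20.298 19.133
2 3.580 15.719 37.822
3 3.151 12.173 54.268
4 2.773 9.426 68.741
5 2.440 7.300 81.477
final: 81.477 10.531

Arc 1: start y=7.250, vy=16.000 → t=3.665, apex=20.298, x_land=19.133, impact vy=-19.956
  bounce: vy ← 0.88·19.956 = 17.561
Arc 2: start y=0.000, vy=17.561 → t=3.580, apex=15.719, x_land=37.822, impact vy=-17.561
  bounce: vy ← 0.88·17.561 = 15.454
Arc 3: start y=0.000, vy=15.454 → t=3.151, apex=12.173, x_land=54.268, impact vy=-15.454
  bounce: vy ← 0.88·15.454 = 13.600
Arc 4: start y=0.000, vy=13.600 → t=2.773, apex=9.426, x_land=68.741, impact vy=-13.600
  bounce: vy ← 0.88·13.600 = 11.968
Arc 5: start y=0.000, vy=11.968 → t=2.440, apex=7.300, x_land=81.477, impact vy=-11.968
  bounce: vy ← 0.88·11.968 = 10.531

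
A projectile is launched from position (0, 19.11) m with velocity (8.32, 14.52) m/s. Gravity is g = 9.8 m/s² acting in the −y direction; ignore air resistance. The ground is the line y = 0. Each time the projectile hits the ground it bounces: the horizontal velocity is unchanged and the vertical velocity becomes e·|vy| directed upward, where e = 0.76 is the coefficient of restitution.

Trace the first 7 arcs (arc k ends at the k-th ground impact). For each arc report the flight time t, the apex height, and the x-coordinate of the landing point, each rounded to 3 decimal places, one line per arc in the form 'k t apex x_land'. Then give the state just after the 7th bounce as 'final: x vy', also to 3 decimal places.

1 3.950 29.867 32.868
2 3.753 17.251 64.090
3 2.852 9.964 87.819
4 2.168 5.755 105.853
5 1.647 3.324 119.559
6 1.252 1.920 129.975
7 0.951 1.109 137.891
final: 137.891 3.543

Arc 1: start y=19.110, vy=14.520 → t=3.950, apex=29.867, x_land=32.868, impact vy=-24.195
  bounce: vy ← 0.76·24.195 = 18.388
Arc 2: start y=0.000, vy=18.388 → t=3.753, apex=17.251, x_land=64.090, impact vy=-18.388
  bounce: vy ← 0.76·18.388 = 13.975
Arc 3: start y=0.000, vy=13.975 → t=2.852, apex=9.964, x_land=87.819, impact vy=-13.975
  bounce: vy ← 0.76·13.975 = 10.621
Arc 4: start y=0.000, vy=10.621 → t=2.168, apex=5.755, x_land=105.853, impact vy=-10.621
  bounce: vy ← 0.76·10.621 = 8.072
Arc 5: start y=0.000, vy=8.072 → t=1.647, apex=3.324, x_land=119.559, impact vy=-8.072
  bounce: vy ← 0.76·8.072 = 6.135
Arc 6: start y=0.000, vy=6.135 → t=1.252, apex=1.920, x_land=129.975, impact vy=-6.135
  bounce: vy ← 0.76·6.135 = 4.662
Arc 7: start y=0.000, vy=4.662 → t=0.951, apex=1.109, x_land=137.891, impact vy=-4.662
  bounce: vy ← 0.76·4.662 = 3.543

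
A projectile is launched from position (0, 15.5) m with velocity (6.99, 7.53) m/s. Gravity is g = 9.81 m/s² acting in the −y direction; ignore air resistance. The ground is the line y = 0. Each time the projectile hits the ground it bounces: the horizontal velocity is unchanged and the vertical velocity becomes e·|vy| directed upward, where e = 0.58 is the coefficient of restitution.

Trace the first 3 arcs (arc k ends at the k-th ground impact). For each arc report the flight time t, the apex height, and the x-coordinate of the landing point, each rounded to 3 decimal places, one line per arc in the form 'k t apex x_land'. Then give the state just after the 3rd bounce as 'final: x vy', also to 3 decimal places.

1 2.704 18.390 18.900
2 2.246 6.186 34.600
3 1.303 2.081 43.706
final: 43.706 3.706

Arc 1: start y=15.500, vy=7.530 → t=2.704, apex=18.390, x_land=18.900, impact vy=-18.995
  bounce: vy ← 0.58·18.995 = 11.017
Arc 2: start y=0.000, vy=11.017 → t=2.246, apex=6.186, x_land=34.600, impact vy=-11.017
  bounce: vy ← 0.58·11.017 = 6.390
Arc 3: start y=0.000, vy=6.390 → t=1.303, apex=2.081, x_land=43.706, impact vy=-6.390
  bounce: vy ← 0.58·6.390 = 3.706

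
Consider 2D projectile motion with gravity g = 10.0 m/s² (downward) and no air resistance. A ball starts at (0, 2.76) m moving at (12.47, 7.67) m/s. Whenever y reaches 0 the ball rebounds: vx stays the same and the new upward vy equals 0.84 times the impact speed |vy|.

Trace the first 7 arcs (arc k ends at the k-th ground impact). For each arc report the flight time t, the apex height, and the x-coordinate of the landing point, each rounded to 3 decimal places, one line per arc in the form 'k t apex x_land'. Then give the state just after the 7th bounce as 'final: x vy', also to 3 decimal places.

Arc 1: start y=2.760, vy=7.670 → t=1.835, apex=5.701, x_land=22.880, impact vy=-10.678
  bounce: vy ← 0.84·10.678 = 8.970
Arc 2: start y=0.000, vy=8.970 → t=1.794, apex=4.023, x_land=45.251, impact vy=-8.970
  bounce: vy ← 0.84·8.970 = 7.535
Arc 3: start y=0.000, vy=7.535 → t=1.507, apex=2.839, x_land=64.043, impact vy=-7.535
  bounce: vy ← 0.84·7.535 = 6.329
Arc 4: start y=0.000, vy=6.329 → t=1.266, apex=2.003, x_land=79.828, impact vy=-6.329
  bounce: vy ← 0.84·6.329 = 5.316
Arc 5: start y=0.000, vy=5.316 → t=1.063, apex=1.413, x_land=93.087, impact vy=-5.316
  bounce: vy ← 0.84·5.316 = 4.466
Arc 6: start y=0.000, vy=4.466 → t=0.893, apex=0.997, x_land=104.225, impact vy=-4.466
  bounce: vy ← 0.84·4.466 = 3.751
Arc 7: start y=0.000, vy=3.751 → t=0.750, apex=0.704, x_land=113.581, impact vy=-3.751
  bounce: vy ← 0.84·3.751 = 3.151

1 1.835 5.701 22.880
2 1.794 4.023 45.251
3 1.507 2.839 64.043
4 1.266 2.003 79.828
5 1.063 1.413 93.087
6 0.893 0.997 104.225
7 0.750 0.704 113.581
final: 113.581 3.151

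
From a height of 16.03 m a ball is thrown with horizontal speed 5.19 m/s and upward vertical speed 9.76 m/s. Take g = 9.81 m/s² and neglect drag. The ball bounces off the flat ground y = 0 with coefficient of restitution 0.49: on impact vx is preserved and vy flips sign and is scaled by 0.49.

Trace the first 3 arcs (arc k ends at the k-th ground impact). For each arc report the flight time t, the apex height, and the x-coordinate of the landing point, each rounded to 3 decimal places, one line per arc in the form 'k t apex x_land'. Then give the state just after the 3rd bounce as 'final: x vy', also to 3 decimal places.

Arc 1: start y=16.030, vy=9.760 → t=3.058, apex=20.885, x_land=15.873, impact vy=-20.243
  bounce: vy ← 0.49·20.243 = 9.919
Arc 2: start y=0.000, vy=9.919 → t=2.022, apex=5.015, x_land=26.368, impact vy=-9.919
  bounce: vy ← 0.49·9.919 = 4.860
Arc 3: start y=0.000, vy=4.860 → t=0.991, apex=1.204, x_land=31.511, impact vy=-4.860
  bounce: vy ← 0.49·4.860 = 2.382

1 3.058 20.885 15.873
2 2.022 5.015 26.368
3 0.991 1.204 31.511
final: 31.511 2.382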